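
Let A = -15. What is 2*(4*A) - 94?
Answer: -214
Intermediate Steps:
2*(4*A) - 94 = 2*(4*(-15)) - 94 = 2*(-60) - 94 = -120 - 94 = -214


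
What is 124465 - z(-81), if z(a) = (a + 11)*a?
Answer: 118795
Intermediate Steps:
z(a) = a*(11 + a) (z(a) = (11 + a)*a = a*(11 + a))
124465 - z(-81) = 124465 - (-81)*(11 - 81) = 124465 - (-81)*(-70) = 124465 - 1*5670 = 124465 - 5670 = 118795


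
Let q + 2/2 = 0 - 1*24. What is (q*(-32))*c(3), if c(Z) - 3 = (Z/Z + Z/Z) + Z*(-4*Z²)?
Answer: -82400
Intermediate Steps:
c(Z) = 5 - 4*Z³ (c(Z) = 3 + ((Z/Z + Z/Z) + Z*(-4*Z²)) = 3 + ((1 + 1) - 4*Z³) = 3 + (2 - 4*Z³) = 5 - 4*Z³)
q = -25 (q = -1 + (0 - 1*24) = -1 + (0 - 24) = -1 - 24 = -25)
(q*(-32))*c(3) = (-25*(-32))*(5 - 4*3³) = 800*(5 - 4*27) = 800*(5 - 108) = 800*(-103) = -82400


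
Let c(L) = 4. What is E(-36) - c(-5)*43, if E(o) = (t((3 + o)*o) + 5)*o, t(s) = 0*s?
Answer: -352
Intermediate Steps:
t(s) = 0
E(o) = 5*o (E(o) = (0 + 5)*o = 5*o)
E(-36) - c(-5)*43 = 5*(-36) - 4*43 = -180 - 1*172 = -180 - 172 = -352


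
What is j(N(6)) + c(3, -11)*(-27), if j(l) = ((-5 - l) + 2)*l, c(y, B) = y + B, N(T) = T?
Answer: 162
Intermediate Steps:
c(y, B) = B + y
j(l) = l*(-3 - l) (j(l) = (-3 - l)*l = l*(-3 - l))
j(N(6)) + c(3, -11)*(-27) = -1*6*(3 + 6) + (-11 + 3)*(-27) = -1*6*9 - 8*(-27) = -54 + 216 = 162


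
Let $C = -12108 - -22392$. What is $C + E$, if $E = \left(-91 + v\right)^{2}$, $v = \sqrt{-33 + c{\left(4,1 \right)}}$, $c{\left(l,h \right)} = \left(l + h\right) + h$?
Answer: $18538 - 546 i \sqrt{3} \approx 18538.0 - 945.7 i$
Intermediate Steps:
$c{\left(l,h \right)} = l + 2 h$ ($c{\left(l,h \right)} = \left(h + l\right) + h = l + 2 h$)
$v = 3 i \sqrt{3}$ ($v = \sqrt{-33 + \left(4 + 2 \cdot 1\right)} = \sqrt{-33 + \left(4 + 2\right)} = \sqrt{-33 + 6} = \sqrt{-27} = 3 i \sqrt{3} \approx 5.1962 i$)
$C = 10284$ ($C = -12108 + 22392 = 10284$)
$E = \left(-91 + 3 i \sqrt{3}\right)^{2} \approx 8254.0 - 945.7 i$
$C + E = 10284 + \left(8254 - 546 i \sqrt{3}\right) = 18538 - 546 i \sqrt{3}$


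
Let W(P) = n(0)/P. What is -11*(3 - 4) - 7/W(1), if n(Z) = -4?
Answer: 51/4 ≈ 12.750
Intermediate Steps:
W(P) = -4/P
-11*(3 - 4) - 7/W(1) = -11*(3 - 4) - 7/((-4/1)) = -11*(-1) - 7/((-4*1)) = 11 - 7/(-4) = 11 - 7*(-¼) = 11 + 7/4 = 51/4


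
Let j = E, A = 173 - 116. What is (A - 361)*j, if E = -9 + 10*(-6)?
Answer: 20976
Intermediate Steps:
E = -69 (E = -9 - 60 = -69)
A = 57
j = -69
(A - 361)*j = (57 - 361)*(-69) = -304*(-69) = 20976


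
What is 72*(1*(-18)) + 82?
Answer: -1214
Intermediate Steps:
72*(1*(-18)) + 82 = 72*(-18) + 82 = -1296 + 82 = -1214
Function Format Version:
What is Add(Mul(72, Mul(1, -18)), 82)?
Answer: -1214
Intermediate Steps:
Add(Mul(72, Mul(1, -18)), 82) = Add(Mul(72, -18), 82) = Add(-1296, 82) = -1214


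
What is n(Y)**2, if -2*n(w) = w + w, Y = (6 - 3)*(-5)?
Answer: 225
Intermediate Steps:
Y = -15 (Y = 3*(-5) = -15)
n(w) = -w (n(w) = -(w + w)/2 = -w)
n(Y)**2 = (-1*(-15))**2 = 15**2 = 225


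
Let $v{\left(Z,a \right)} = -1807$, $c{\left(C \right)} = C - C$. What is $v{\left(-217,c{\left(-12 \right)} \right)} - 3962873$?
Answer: $-3964680$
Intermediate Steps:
$c{\left(C \right)} = 0$
$v{\left(-217,c{\left(-12 \right)} \right)} - 3962873 = -1807 - 3962873 = -3964680$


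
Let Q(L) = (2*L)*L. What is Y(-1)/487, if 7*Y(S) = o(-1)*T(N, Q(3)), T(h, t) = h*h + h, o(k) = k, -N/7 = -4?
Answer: -116/487 ≈ -0.23819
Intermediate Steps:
N = 28 (N = -7*(-4) = 28)
Q(L) = 2*L²
T(h, t) = h + h² (T(h, t) = h² + h = h + h²)
Y(S) = -116 (Y(S) = (-28*(1 + 28))/7 = (-28*29)/7 = (-1*812)/7 = (⅐)*(-812) = -116)
Y(-1)/487 = -116/487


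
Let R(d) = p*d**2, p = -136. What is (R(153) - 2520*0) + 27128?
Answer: -3156496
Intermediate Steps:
R(d) = -136*d**2
(R(153) - 2520*0) + 27128 = (-136*153**2 - 2520*0) + 27128 = (-136*23409 + 0) + 27128 = (-3183624 + 0) + 27128 = -3183624 + 27128 = -3156496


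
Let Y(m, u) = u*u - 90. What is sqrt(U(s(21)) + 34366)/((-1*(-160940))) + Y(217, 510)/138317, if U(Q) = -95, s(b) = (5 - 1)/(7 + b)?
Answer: 260010/138317 + sqrt(34271)/160940 ≈ 1.8810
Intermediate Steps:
s(b) = 4/(7 + b)
Y(m, u) = -90 + u**2 (Y(m, u) = u**2 - 90 = -90 + u**2)
sqrt(U(s(21)) + 34366)/((-1*(-160940))) + Y(217, 510)/138317 = sqrt(-95 + 34366)/((-1*(-160940))) + (-90 + 510**2)/138317 = sqrt(34271)/160940 + (-90 + 260100)*(1/138317) = sqrt(34271)*(1/160940) + 260010*(1/138317) = sqrt(34271)/160940 + 260010/138317 = 260010/138317 + sqrt(34271)/160940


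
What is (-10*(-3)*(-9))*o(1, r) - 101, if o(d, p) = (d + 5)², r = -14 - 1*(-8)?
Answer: -9821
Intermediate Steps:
r = -6 (r = -14 + 8 = -6)
o(d, p) = (5 + d)²
(-10*(-3)*(-9))*o(1, r) - 101 = (-10*(-3)*(-9))*(5 + 1)² - 101 = (30*(-9))*6² - 101 = -270*36 - 101 = -9720 - 101 = -9821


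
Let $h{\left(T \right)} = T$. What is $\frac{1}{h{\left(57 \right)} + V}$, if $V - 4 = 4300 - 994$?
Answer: $\frac{1}{3367} \approx 0.000297$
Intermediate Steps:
$V = 3310$ ($V = 4 + \left(4300 - 994\right) = 4 + 3306 = 3310$)
$\frac{1}{h{\left(57 \right)} + V} = \frac{1}{57 + 3310} = \frac{1}{3367}$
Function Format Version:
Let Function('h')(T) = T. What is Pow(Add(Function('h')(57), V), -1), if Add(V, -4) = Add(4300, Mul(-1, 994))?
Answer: Rational(1, 3367) ≈ 0.00029700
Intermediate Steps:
V = 3310 (V = Add(4, Add(4300, Mul(-1, 994))) = Add(4, Add(4300, -994)) = Add(4, 3306) = 3310)
Pow(Add(Function('h')(57), V), -1) = Pow(Add(57, 3310), -1) = Pow(3367, -1) = Rational(1, 3367)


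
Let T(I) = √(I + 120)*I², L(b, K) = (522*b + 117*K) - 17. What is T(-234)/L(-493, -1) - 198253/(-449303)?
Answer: 198253/449303 - 13689*I*√114/64370 ≈ 0.44125 - 2.2706*I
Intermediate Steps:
L(b, K) = -17 + 117*K + 522*b (L(b, K) = (117*K + 522*b) - 17 = -17 + 117*K + 522*b)
T(I) = I²*√(120 + I) (T(I) = √(120 + I)*I² = I²*√(120 + I))
T(-234)/L(-493, -1) - 198253/(-449303) = ((-234)²*√(120 - 234))/(-17 + 117*(-1) + 522*(-493)) - 198253/(-449303) = (54756*√(-114))/(-17 - 117 - 257346) - 198253*(-1/449303) = (54756*(I*√114))/(-257480) + 198253/449303 = (54756*I*√114)*(-1/257480) + 198253/449303 = -13689*I*√114/64370 + 198253/449303 = 198253/449303 - 13689*I*√114/64370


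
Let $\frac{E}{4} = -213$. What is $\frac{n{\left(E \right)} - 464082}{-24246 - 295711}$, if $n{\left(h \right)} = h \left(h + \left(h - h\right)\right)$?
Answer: $- \frac{23802}{29087} \approx -0.8183$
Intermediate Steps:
$E = -852$ ($E = 4 \left(-213\right) = -852$)
$n{\left(h \right)} = h^{2}$ ($n{\left(h \right)} = h \left(h + 0\right) = h h = h^{2}$)
$\frac{n{\left(E \right)} - 464082}{-24246 - 295711} = \frac{\left(-852\right)^{2} - 464082}{-24246 - 295711} = \frac{725904 - 464082}{-24246 - 295711} = \frac{261822}{-24246 - 295711} = \frac{261822}{-319957} = 261822 \left(- \frac{1}{319957}\right) = - \frac{23802}{29087}$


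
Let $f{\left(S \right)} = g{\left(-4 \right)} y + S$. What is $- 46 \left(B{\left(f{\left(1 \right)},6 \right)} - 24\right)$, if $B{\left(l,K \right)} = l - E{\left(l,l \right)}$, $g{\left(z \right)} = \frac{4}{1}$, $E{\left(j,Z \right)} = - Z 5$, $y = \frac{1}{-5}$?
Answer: $\frac{5244}{5} \approx 1048.8$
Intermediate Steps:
$y = - \frac{1}{5} \approx -0.2$
$E{\left(j,Z \right)} = - 5 Z$
$g{\left(z \right)} = 4$ ($g{\left(z \right)} = 4 \cdot 1 = 4$)
$f{\left(S \right)} = - \frac{4}{5} + S$ ($f{\left(S \right)} = 4 \left(- \frac{1}{5}\right) + S = - \frac{4}{5} + S$)
$B{\left(l,K \right)} = 6 l$ ($B{\left(l,K \right)} = l - - 5 l = l + 5 l = 6 l$)
$- 46 \left(B{\left(f{\left(1 \right)},6 \right)} - 24\right) = - 46 \left(6 \left(- \frac{4}{5} + 1\right) - 24\right) = - 46 \left(6 \cdot \frac{1}{5} - 24\right) = - 46 \left(\frac{6}{5} - 24\right) = \left(-46\right) \left(- \frac{114}{5}\right) = \frac{5244}{5}$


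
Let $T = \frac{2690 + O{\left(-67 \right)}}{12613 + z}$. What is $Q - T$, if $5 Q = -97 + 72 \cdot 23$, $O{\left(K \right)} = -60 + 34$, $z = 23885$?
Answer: $\frac{9481177}{30415} \approx 311.73$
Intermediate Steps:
$O{\left(K \right)} = -26$
$T = \frac{444}{6083}$ ($T = \frac{2690 - 26}{12613 + 23885} = \frac{2664}{36498} = 2664 \cdot \frac{1}{36498} = \frac{444}{6083} \approx 0.07299$)
$Q = \frac{1559}{5}$ ($Q = \frac{-97 + 72 \cdot 23}{5} = \frac{-97 + 1656}{5} = \frac{1}{5} \cdot 1559 = \frac{1559}{5} \approx 311.8$)
$Q - T = \frac{1559}{5} - \frac{444}{6083} = \frac{9481177}{30415}$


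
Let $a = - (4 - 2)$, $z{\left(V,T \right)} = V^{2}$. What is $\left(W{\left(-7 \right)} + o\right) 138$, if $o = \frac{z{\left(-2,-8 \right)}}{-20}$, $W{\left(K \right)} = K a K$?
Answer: $- \frac{67758}{5} \approx -13552.0$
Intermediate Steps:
$a = -2$ ($a = \left(-1\right) 2 = -2$)
$W{\left(K \right)} = - 2 K^{2}$ ($W{\left(K \right)} = K \left(-2\right) K = - 2 K K = - 2 K^{2}$)
$o = - \frac{1}{5}$ ($o = \frac{\left(-2\right)^{2}}{-20} = 4 \left(- \frac{1}{20}\right) = - \frac{1}{5} \approx -0.2$)
$\left(W{\left(-7 \right)} + o\right) 138 = \left(- 2 \left(-7\right)^{2} - \frac{1}{5}\right) 138 = \left(\left(-2\right) 49 - \frac{1}{5}\right) 138 = \left(-98 - \frac{1}{5}\right) 138 = \left(- \frac{491}{5}\right) 138 = - \frac{67758}{5}$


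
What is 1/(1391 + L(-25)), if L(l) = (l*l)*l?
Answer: -1/14234 ≈ -7.0254e-5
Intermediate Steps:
L(l) = l³ (L(l) = l²*l = l³)
1/(1391 + L(-25)) = 1/(1391 + (-25)³) = 1/(1391 - 15625) = 1/(-14234) = -1/14234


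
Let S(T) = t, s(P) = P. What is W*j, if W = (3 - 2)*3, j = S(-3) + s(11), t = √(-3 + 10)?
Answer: 33 + 3*√7 ≈ 40.937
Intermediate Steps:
t = √7 ≈ 2.6458
S(T) = √7
j = 11 + √7 (j = √7 + 11 = 11 + √7 ≈ 13.646)
W = 3 (W = 1*3 = 3)
W*j = 3*(11 + √7) = 33 + 3*√7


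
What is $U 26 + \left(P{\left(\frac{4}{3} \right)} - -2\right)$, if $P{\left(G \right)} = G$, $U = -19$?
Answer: $- \frac{1472}{3} \approx -490.67$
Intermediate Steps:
$U 26 + \left(P{\left(\frac{4}{3} \right)} - -2\right) = \left(-19\right) 26 + \left(\frac{4}{3} - -2\right) = -494 + \left(4 \cdot \frac{1}{3} + 2\right) = -494 + \left(\frac{4}{3} + 2\right) = -494 + \frac{10}{3} = - \frac{1472}{3}$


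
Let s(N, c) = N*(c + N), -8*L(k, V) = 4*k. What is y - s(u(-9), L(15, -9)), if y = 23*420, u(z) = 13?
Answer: 19177/2 ≈ 9588.5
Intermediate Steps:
L(k, V) = -k/2
s(N, c) = N*(N + c)
y = 9660
y - s(u(-9), L(15, -9)) = 9660 - 13*(13 - ½*15) = 9660 - 13*(13 - 15/2) = 9660 - 13*11/2 = 9660 - 1*143/2 = 9660 - 143/2 = 19177/2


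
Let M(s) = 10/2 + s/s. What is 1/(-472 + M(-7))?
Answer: -1/466 ≈ -0.0021459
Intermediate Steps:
M(s) = 6 (M(s) = 10*(½) + 1 = 5 + 1 = 6)
1/(-472 + M(-7)) = 1/(-472 + 6) = 1/(-466) = -1/466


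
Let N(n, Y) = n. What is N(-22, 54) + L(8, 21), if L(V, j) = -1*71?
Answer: -93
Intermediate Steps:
L(V, j) = -71
N(-22, 54) + L(8, 21) = -22 - 71 = -93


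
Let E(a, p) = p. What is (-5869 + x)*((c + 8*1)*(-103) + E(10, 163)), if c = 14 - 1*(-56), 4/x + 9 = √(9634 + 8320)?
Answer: 825641146471/17873 - 31484*√17954/17873 ≈ 4.6195e+7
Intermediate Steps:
x = 4/(-9 + √17954) (x = 4/(-9 + √(9634 + 8320)) = 4/(-9 + √17954) ≈ 0.032002)
c = 70 (c = 14 + 56 = 70)
(-5869 + x)*((c + 8*1)*(-103) + E(10, 163)) = (-5869 + (36/17873 + 4*√17954/17873))*((70 + 8*1)*(-103) + 163) = (-104896601/17873 + 4*√17954/17873)*((70 + 8)*(-103) + 163) = (-104896601/17873 + 4*√17954/17873)*(78*(-103) + 163) = (-104896601/17873 + 4*√17954/17873)*(-8034 + 163) = (-104896601/17873 + 4*√17954/17873)*(-7871) = 825641146471/17873 - 31484*√17954/17873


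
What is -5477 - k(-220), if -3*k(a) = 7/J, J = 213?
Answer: -3499796/639 ≈ -5477.0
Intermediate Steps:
k(a) = -7/639 (k(a) = -7/(3*213) = -⅓*7/213 = -7/639)
-5477 - k(-220) = -5477 - 1*(-7/639) = -5477 + 7/639 = -3499796/639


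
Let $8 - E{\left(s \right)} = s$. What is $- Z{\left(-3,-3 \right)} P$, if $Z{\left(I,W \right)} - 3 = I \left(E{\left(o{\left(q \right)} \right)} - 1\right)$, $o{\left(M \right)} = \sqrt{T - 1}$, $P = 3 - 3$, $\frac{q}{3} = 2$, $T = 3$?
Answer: $0$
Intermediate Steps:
$q = 6$ ($q = 3 \cdot 2 = 6$)
$P = 0$ ($P = 3 - 3 = 0$)
$o{\left(M \right)} = \sqrt{2}$ ($o{\left(M \right)} = \sqrt{3 - 1} = \sqrt{2}$)
$E{\left(s \right)} = 8 - s$
$Z{\left(I,W \right)} = 3 + I \left(7 - \sqrt{2}\right)$ ($Z{\left(I,W \right)} = 3 + I \left(\left(8 - \sqrt{2}\right) - 1\right) = 3 + I \left(7 - \sqrt{2}\right)$)
$- Z{\left(-3,-3 \right)} P = - (3 - -3 - 3 \left(8 - \sqrt{2}\right)) 0 = - (3 + 3 - \left(24 - 3 \sqrt{2}\right)) 0 = - (-18 + 3 \sqrt{2}) 0 = \left(18 - 3 \sqrt{2}\right) 0 = 0$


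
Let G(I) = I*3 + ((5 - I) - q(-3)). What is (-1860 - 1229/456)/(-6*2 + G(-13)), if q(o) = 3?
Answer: 849389/16416 ≈ 51.742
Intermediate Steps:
G(I) = 2 + 2*I (G(I) = I*3 + ((5 - I) - 1*3) = 3*I + ((5 - I) - 3) = 3*I + (2 - I) = 2 + 2*I)
(-1860 - 1229/456)/(-6*2 + G(-13)) = (-1860 - 1229/456)/(-6*2 + (2 + 2*(-13))) = (-1860 - 1229*1/456)/(-12 + (2 - 26)) = (-1860 - 1229/456)/(-12 - 24) = -849389/456/(-36) = -849389/456*(-1/36) = 849389/16416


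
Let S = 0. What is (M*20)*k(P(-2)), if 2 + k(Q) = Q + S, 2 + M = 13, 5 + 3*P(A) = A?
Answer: -2860/3 ≈ -953.33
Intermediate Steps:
P(A) = -5/3 + A/3
M = 11 (M = -2 + 13 = 11)
k(Q) = -2 + Q (k(Q) = -2 + (Q + 0) = -2 + Q)
(M*20)*k(P(-2)) = (11*20)*(-2 + (-5/3 + (⅓)*(-2))) = 220*(-2 + (-5/3 - ⅔)) = 220*(-2 - 7/3) = 220*(-13/3) = -2860/3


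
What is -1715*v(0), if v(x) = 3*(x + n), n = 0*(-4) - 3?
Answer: 15435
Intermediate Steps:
n = -3 (n = 0 - 3 = -3)
v(x) = -9 + 3*x (v(x) = 3*(x - 3) = 3*(-3 + x) = -9 + 3*x)
-1715*v(0) = -1715*(-9 + 3*0) = -1715*(-9 + 0) = -1715*(-9) = 15435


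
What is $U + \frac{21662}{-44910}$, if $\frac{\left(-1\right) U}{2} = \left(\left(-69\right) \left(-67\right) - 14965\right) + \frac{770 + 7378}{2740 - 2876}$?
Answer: $\frac{7941363448}{381735} \approx 20803.0$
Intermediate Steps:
$U = \frac{353665}{17}$ ($U = - 2 \left(\left(\left(-69\right) \left(-67\right) - 14965\right) + \frac{770 + 7378}{2740 - 2876}\right) = - 2 \left(\left(4623 - 14965\right) + \frac{8148}{-136}\right) = - 2 \left(-10342 + 8148 \left(- \frac{1}{136}\right)\right) = - 2 \left(-10342 - \frac{2037}{34}\right) = \left(-2\right) \left(- \frac{353665}{34}\right) = \frac{353665}{17} \approx 20804.0$)
$U + \frac{21662}{-44910} = \frac{353665}{17} + \frac{21662}{-44910} = \frac{353665}{17} + 21662 \left(- \frac{1}{44910}\right) = \frac{353665}{17} - \frac{10831}{22455} = \frac{7941363448}{381735}$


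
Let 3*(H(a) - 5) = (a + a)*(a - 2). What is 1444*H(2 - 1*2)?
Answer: 7220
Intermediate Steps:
H(a) = 5 + 2*a*(-2 + a)/3 (H(a) = 5 + ((a + a)*(a - 2))/3 = 5 + ((2*a)*(-2 + a))/3 = 5 + (2*a*(-2 + a))/3 = 5 + 2*a*(-2 + a)/3)
1444*H(2 - 1*2) = 1444*(5 - 4*(2 - 1*2)/3 + 2*(2 - 1*2)**2/3) = 1444*(5 - 4*(2 - 2)/3 + 2*(2 - 2)**2/3) = 1444*(5 - 4/3*0 + (2/3)*0**2) = 1444*(5 + 0 + (2/3)*0) = 1444*(5 + 0 + 0) = 1444*5 = 7220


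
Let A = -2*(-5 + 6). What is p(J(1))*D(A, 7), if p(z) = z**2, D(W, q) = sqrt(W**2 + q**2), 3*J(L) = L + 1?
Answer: 4*sqrt(53)/9 ≈ 3.2356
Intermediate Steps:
A = -2 (A = -2*1 = -2)
J(L) = 1/3 + L/3 (J(L) = (L + 1)/3 = (1 + L)/3 = 1/3 + L/3)
p(J(1))*D(A, 7) = (1/3 + (1/3)*1)**2*sqrt((-2)**2 + 7**2) = (1/3 + 1/3)**2*sqrt(4 + 49) = (2/3)**2*sqrt(53) = 4*sqrt(53)/9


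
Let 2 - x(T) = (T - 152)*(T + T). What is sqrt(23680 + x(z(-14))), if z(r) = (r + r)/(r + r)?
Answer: 4*sqrt(1499) ≈ 154.87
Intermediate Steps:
z(r) = 1 (z(r) = (2*r)/((2*r)) = (2*r)*(1/(2*r)) = 1)
x(T) = 2 - 2*T*(-152 + T) (x(T) = 2 - (T - 152)*(T + T) = 2 - (-152 + T)*2*T = 2 - 2*T*(-152 + T))
sqrt(23680 + x(z(-14))) = sqrt(23680 + (2 - 2*1**2 + 304*1)) = sqrt(23680 + (2 - 2*1 + 304)) = sqrt(23680 + (2 - 2 + 304)) = sqrt(23680 + 304) = sqrt(23984) = 4*sqrt(1499)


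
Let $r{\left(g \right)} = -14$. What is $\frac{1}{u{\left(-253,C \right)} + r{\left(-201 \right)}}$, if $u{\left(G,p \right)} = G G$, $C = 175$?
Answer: $\frac{1}{63995} \approx 1.5626 \cdot 10^{-5}$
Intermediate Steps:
$u{\left(G,p \right)} = G^{2}$
$\frac{1}{u{\left(-253,C \right)} + r{\left(-201 \right)}} = \frac{1}{\left(-253\right)^{2} - 14} = \frac{1}{64009 - 14} = \frac{1}{63995}$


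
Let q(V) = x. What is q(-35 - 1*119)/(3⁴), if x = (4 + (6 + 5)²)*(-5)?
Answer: -625/81 ≈ -7.7160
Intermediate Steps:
x = -625 (x = (4 + 11²)*(-5) = (4 + 121)*(-5) = 125*(-5) = -625)
q(V) = -625
q(-35 - 1*119)/(3⁴) = -625/(3⁴) = -625/81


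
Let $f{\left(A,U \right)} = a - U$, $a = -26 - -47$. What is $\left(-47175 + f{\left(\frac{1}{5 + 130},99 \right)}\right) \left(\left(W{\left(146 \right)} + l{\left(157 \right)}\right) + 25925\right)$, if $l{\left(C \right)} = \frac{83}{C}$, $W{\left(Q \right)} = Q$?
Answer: $- \frac{193417397190}{157} \approx -1.232 \cdot 10^{9}$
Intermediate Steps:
$a = 21$ ($a = -26 + 47 = 21$)
$f{\left(A,U \right)} = 21 - U$
$\left(-47175 + f{\left(\frac{1}{5 + 130},99 \right)}\right) \left(\left(W{\left(146 \right)} + l{\left(157 \right)}\right) + 25925\right) = \left(-47175 + \left(21 - 99\right)\right) \left(\left(146 + \frac{83}{157}\right) + 25925\right) = \left(-47175 + \left(21 - 99\right)\right) \left(\left(146 + 83 \cdot \frac{1}{157}\right) + 25925\right) = \left(-47175 - 78\right) \left(\left(146 + \frac{83}{157}\right) + 25925\right) = - 47253 \left(\frac{23005}{157} + 25925\right) = \left(-47253\right) \frac{4093230}{157} = - \frac{193417397190}{157}$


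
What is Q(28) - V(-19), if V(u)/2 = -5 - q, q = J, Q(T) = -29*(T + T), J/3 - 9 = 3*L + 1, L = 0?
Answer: -1554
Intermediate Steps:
J = 30 (J = 27 + 3*(3*0 + 1) = 27 + 3*(0 + 1) = 27 + 3*1 = 27 + 3 = 30)
Q(T) = -58*T
q = 30
V(u) = -70 (V(u) = 2*(-5 - 1*30) = 2*(-5 - 30) = 2*(-35) = -70)
Q(28) - V(-19) = -58*28 - 1*(-70) = -1624 + 70 = -1554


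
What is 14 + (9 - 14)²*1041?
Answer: 26039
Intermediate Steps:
14 + (9 - 14)²*1041 = 14 + (-5)²*1041 = 14 + 25*1041 = 14 + 26025 = 26039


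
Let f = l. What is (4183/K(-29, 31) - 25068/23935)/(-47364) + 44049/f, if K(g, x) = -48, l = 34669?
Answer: 2400463444023541/1886532783382080 ≈ 1.2724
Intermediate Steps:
f = 34669
(4183/K(-29, 31) - 25068/23935)/(-47364) + 44049/f = (4183/(-48) - 25068/23935)/(-47364) + 44049/34669 = (4183*(-1/48) - 25068*1/23935)*(-1/47364) + 44049*(1/34669) = (-4183/48 - 25068/23935)*(-1/47364) + 44049/34669 = -101323369/1148880*(-1/47364) + 44049/34669 = 101323369/54415552320 + 44049/34669 = 2400463444023541/1886532783382080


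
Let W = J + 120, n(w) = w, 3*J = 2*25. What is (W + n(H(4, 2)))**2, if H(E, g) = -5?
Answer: 156025/9 ≈ 17336.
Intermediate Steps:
J = 50/3 (J = (2*25)/3 = (1/3)*50 = 50/3 ≈ 16.667)
W = 410/3 (W = 50/3 + 120 = 410/3 ≈ 136.67)
(W + n(H(4, 2)))**2 = (410/3 - 5)**2 = (395/3)**2 = 156025/9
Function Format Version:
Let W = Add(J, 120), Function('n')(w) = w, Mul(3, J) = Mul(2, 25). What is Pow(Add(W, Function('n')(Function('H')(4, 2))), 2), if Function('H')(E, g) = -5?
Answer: Rational(156025, 9) ≈ 17336.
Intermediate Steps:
J = Rational(50, 3) (J = Mul(Rational(1, 3), Mul(2, 25)) = Mul(Rational(1, 3), 50) = Rational(50, 3) ≈ 16.667)
W = Rational(410, 3) (W = Add(Rational(50, 3), 120) = Rational(410, 3) ≈ 136.67)
Pow(Add(W, Function('n')(Function('H')(4, 2))), 2) = Pow(Add(Rational(410, 3), -5), 2) = Pow(Rational(395, 3), 2) = Rational(156025, 9)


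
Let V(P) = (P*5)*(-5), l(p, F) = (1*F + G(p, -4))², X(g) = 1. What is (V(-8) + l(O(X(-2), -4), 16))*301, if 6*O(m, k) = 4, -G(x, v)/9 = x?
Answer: 90300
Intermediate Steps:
G(x, v) = -9*x
O(m, k) = ⅔ (O(m, k) = (⅙)*4 = ⅔)
l(p, F) = (F - 9*p)² (l(p, F) = (1*F - 9*p)² = (F - 9*p)²)
V(P) = -25*P (V(P) = (5*P)*(-5) = -25*P)
(V(-8) + l(O(X(-2), -4), 16))*301 = (-25*(-8) + (16 - 9*⅔)²)*301 = (200 + (16 - 6)²)*301 = (200 + 10²)*301 = (200 + 100)*301 = 300*301 = 90300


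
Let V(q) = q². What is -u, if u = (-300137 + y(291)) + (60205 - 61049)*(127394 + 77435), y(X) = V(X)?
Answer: 173091132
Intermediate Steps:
y(X) = X²
u = -173091132 (u = (-300137 + 291²) + (60205 - 61049)*(127394 + 77435) = (-300137 + 84681) - 844*204829 = -215456 - 172875676 = -173091132)
-u = -1*(-173091132) = 173091132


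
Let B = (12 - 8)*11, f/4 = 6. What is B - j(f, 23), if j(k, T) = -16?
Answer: 60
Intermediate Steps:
f = 24 (f = 4*6 = 24)
B = 44 (B = 4*11 = 44)
B - j(f, 23) = 44 - 1*(-16) = 44 + 16 = 60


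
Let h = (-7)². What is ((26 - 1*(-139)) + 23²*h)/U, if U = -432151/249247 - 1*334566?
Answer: -6501857242/83390003953 ≈ -0.077969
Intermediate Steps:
h = 49
U = -83390003953/249247 (U = -432151*1/249247 - 334566 = -432151/249247 - 334566 = -83390003953/249247 ≈ -3.3457e+5)
((26 - 1*(-139)) + 23²*h)/U = ((26 - 1*(-139)) + 23²*49)/(-83390003953/249247) = ((26 + 139) + 529*49)*(-249247/83390003953) = (165 + 25921)*(-249247/83390003953) = 26086*(-249247/83390003953) = -6501857242/83390003953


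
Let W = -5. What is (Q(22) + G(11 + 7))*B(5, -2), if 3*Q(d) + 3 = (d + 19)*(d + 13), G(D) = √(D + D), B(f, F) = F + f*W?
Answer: -13050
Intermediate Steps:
B(f, F) = F - 5*f (B(f, F) = F + f*(-5) = F - 5*f)
G(D) = √2*√D (G(D) = √(2*D) = √2*√D)
Q(d) = -1 + (13 + d)*(19 + d)/3 (Q(d) = -1 + ((d + 19)*(d + 13))/3 = -1 + ((19 + d)*(13 + d))/3 = -1 + ((13 + d)*(19 + d))/3 = -1 + (13 + d)*(19 + d)/3)
(Q(22) + G(11 + 7))*B(5, -2) = ((244/3 + (⅓)*22² + (32/3)*22) + √2*√(11 + 7))*(-2 - 5*5) = ((244/3 + (⅓)*484 + 704/3) + √2*√18)*(-2 - 25) = ((244/3 + 484/3 + 704/3) + √2*(3*√2))*(-27) = (1432/3 + 6)*(-27) = (1450/3)*(-27) = -13050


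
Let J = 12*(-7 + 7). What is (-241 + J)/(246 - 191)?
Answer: -241/55 ≈ -4.3818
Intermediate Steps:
J = 0 (J = 12*0 = 0)
(-241 + J)/(246 - 191) = (-241 + 0)/(246 - 191) = -241/55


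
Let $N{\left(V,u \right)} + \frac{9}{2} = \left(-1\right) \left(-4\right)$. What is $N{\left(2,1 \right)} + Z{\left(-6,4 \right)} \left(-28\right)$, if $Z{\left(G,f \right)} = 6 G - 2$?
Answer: $\frac{2127}{2} \approx 1063.5$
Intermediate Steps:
$Z{\left(G,f \right)} = -2 + 6 G$
$N{\left(V,u \right)} = - \frac{1}{2}$ ($N{\left(V,u \right)} = - \frac{9}{2} - -4 = - \frac{9}{2} + 4 = - \frac{1}{2}$)
$N{\left(2,1 \right)} + Z{\left(-6,4 \right)} \left(-28\right) = - \frac{1}{2} + \left(-2 + 6 \left(-6\right)\right) \left(-28\right) = - \frac{1}{2} + \left(-2 - 36\right) \left(-28\right) = - \frac{1}{2} - -1064 = - \frac{1}{2} + 1064 = \frac{2127}{2}$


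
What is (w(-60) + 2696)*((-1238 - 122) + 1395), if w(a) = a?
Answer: 92260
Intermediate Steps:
(w(-60) + 2696)*((-1238 - 122) + 1395) = (-60 + 2696)*((-1238 - 122) + 1395) = 2636*(-1360 + 1395) = 2636*35 = 92260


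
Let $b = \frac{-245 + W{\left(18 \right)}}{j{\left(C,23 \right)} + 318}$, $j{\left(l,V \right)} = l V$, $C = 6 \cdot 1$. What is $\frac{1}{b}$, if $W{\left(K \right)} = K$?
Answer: $- \frac{456}{227} \approx -2.0088$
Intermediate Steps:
$C = 6$
$j{\left(l,V \right)} = V l$
$b = - \frac{227}{456}$ ($b = \frac{-245 + 18}{23 \cdot 6 + 318} = - \frac{227}{138 + 318} = - \frac{227}{456} \approx -0.49781$)
$\frac{1}{b} = \frac{1}{- \frac{227}{456}} = - \frac{456}{227}$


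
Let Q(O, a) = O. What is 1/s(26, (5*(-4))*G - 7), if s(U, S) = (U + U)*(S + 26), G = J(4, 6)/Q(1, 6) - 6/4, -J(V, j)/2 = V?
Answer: 1/10868 ≈ 9.2013e-5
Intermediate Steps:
J(V, j) = -2*V
G = -19/2 (G = -2*4/1 - 6/4 = -8*1 - 6*¼ = -8 - 3/2 = -19/2 ≈ -9.5000)
s(U, S) = 2*U*(26 + S) (s(U, S) = (2*U)*(26 + S) = 2*U*(26 + S))
1/s(26, (5*(-4))*G - 7) = 1/(2*26*(26 + ((5*(-4))*(-19/2) - 7))) = 1/(2*26*(26 + (-20*(-19/2) - 7))) = 1/(2*26*(26 + (190 - 7))) = 1/(2*26*(26 + 183)) = 1/(2*26*209) = 1/10868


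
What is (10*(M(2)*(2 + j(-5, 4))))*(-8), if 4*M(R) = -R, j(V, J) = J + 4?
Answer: 400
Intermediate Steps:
j(V, J) = 4 + J
M(R) = -R/4 (M(R) = (-R)/4 = -R/4)
(10*(M(2)*(2 + j(-5, 4))))*(-8) = (10*((-¼*2)*(2 + (4 + 4))))*(-8) = (10*(-(2 + 8)/2))*(-8) = (10*(-½*10))*(-8) = (10*(-5))*(-8) = -50*(-8) = 400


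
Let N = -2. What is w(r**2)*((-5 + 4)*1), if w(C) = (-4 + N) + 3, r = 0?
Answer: 3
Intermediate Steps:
w(C) = -3 (w(C) = (-4 - 2) + 3 = -6 + 3 = -3)
w(r**2)*((-5 + 4)*1) = -3*(-5 + 4) = -(-3) = -3*(-1) = 3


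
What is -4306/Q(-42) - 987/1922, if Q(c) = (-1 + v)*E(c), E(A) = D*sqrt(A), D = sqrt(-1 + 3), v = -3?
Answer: -987/1922 - 2153*I*sqrt(21)/84 ≈ -0.51353 - 117.46*I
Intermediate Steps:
D = sqrt(2) ≈ 1.4142
E(A) = sqrt(2)*sqrt(A)
Q(c) = -4*sqrt(2)*sqrt(c) (Q(c) = (-1 - 3)*(sqrt(2)*sqrt(c)) = -4*sqrt(2)*sqrt(c))
-4306/Q(-42) - 987/1922 = -4306*I*sqrt(21)/168 - 987/1922 = -2153*I*sqrt(21)/84 - 987/1922 = -987/1922 - 2153*I*sqrt(21)/84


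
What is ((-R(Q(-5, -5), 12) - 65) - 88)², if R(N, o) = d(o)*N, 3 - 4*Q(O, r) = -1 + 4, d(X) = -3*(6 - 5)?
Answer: 23409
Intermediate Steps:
d(X) = -3 (d(X) = -3*1 = -3)
Q(O, r) = 0 (Q(O, r) = ¾ - (-1 + 4)/4 = ¾ - ¼*3 = ¾ - ¾ = 0)
R(N, o) = -3*N
((-R(Q(-5, -5), 12) - 65) - 88)² = ((-(-3)*0 - 65) - 88)² = ((-1*0 - 65) - 88)² = ((0 - 65) - 88)² = (-65 - 88)² = (-153)² = 23409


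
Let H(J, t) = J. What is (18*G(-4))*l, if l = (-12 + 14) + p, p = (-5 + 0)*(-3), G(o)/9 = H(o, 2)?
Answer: -11016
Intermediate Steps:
G(o) = 9*o
p = 15 (p = -5*(-3) = 15)
l = 17 (l = (-12 + 14) + 15 = 2 + 15 = 17)
(18*G(-4))*l = (18*(9*(-4)))*17 = (18*(-36))*17 = -648*17 = -11016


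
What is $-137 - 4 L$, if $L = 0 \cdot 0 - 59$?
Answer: $99$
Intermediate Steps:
$L = -59$ ($L = 0 - 59 = -59$)
$-137 - 4 L = -137 - -236 = -137 + 236 = 99$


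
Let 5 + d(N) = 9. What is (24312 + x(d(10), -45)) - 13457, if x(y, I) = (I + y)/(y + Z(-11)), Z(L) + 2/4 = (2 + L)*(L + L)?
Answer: 4374483/403 ≈ 10855.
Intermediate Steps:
Z(L) = -½ + 2*L*(2 + L) (Z(L) = -½ + (2 + L)*(L + L) = -½ + (2 + L)*(2*L) = -½ + 2*L*(2 + L))
d(N) = 4 (d(N) = -5 + 9 = 4)
x(y, I) = (I + y)/(395/2 + y) (x(y, I) = (I + y)/(y + (-½ + 2*(-11)² + 4*(-11))) = (I + y)/(y + (-½ + 2*121 - 44)) = (I + y)/(y + (-½ + 242 - 44)) = (I + y)/(y + 395/2) = (I + y)/(395/2 + y))
(24312 + x(d(10), -45)) - 13457 = (24312 + 2*(-45 + 4)/(395 + 2*4)) - 13457 = (24312 + 2*(-41)/(395 + 8)) - 13457 = (24312 + 2*(-41)/403) - 13457 = (24312 + 2*(1/403)*(-41)) - 13457 = (24312 - 82/403) - 13457 = 9797654/403 - 13457 = 4374483/403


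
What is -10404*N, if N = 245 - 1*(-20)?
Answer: -2757060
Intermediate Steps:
N = 265 (N = 245 + 20 = 265)
-10404*N = -10404*265 = -2757060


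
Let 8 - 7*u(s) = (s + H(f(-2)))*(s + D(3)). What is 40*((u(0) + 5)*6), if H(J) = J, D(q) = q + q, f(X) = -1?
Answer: 1680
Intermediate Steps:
D(q) = 2*q
u(s) = 8/7 - (-1 + s)*(6 + s)/7 (u(s) = 8/7 - (s - 1)*(s + 2*3)/7 = 8/7 - (-1 + s)*(s + 6)/7 = 8/7 - (-1 + s)*(6 + s)/7)
40*((u(0) + 5)*6) = 40*(((2 - 5/7*0 - ⅐*0²) + 5)*6) = 40*(((2 + 0 - ⅐*0) + 5)*6) = 40*(((2 + 0 + 0) + 5)*6) = 40*((2 + 5)*6) = 40*(7*6) = 40*42 = 1680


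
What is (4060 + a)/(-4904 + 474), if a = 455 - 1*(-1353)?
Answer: -2934/2215 ≈ -1.3246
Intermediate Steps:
a = 1808 (a = 455 + 1353 = 1808)
(4060 + a)/(-4904 + 474) = (4060 + 1808)/(-4904 + 474) = 5868/(-4430) = 5868*(-1/4430) = -2934/2215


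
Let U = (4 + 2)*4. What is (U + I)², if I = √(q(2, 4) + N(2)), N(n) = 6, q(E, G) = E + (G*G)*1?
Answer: 600 + 96*√6 ≈ 835.15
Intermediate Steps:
q(E, G) = E + G² (q(E, G) = E + G²*1 = E + G²)
U = 24 (U = 6*4 = 24)
I = 2*√6 (I = √((2 + 4²) + 6) = √((2 + 16) + 6) = √(18 + 6) = √24 = 2*√6 ≈ 4.8990)
(U + I)² = (24 + 2*√6)²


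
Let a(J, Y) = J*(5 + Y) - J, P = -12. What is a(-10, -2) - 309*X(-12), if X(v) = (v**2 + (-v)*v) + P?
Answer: 3688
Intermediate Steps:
a(J, Y) = -J + J*(5 + Y)
X(v) = -12 (X(v) = (v**2 + (-v)*v) - 12 = (v**2 - v**2) - 12 = 0 - 12 = -12)
a(-10, -2) - 309*X(-12) = -10*(4 - 2) - 309*(-12) = -10*2 + 3708 = -20 + 3708 = 3688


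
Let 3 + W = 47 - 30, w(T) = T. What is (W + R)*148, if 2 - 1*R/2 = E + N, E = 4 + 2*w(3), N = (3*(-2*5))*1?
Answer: 8584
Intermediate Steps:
N = -30 (N = (3*(-10))*1 = -30*1 = -30)
E = 10 (E = 4 + 2*3 = 4 + 6 = 10)
W = 14 (W = -3 + (47 - 30) = -3 + 17 = 14)
R = 44 (R = 4 - 2*(10 - 30) = 4 - 2*(-20) = 4 + 40 = 44)
(W + R)*148 = (14 + 44)*148 = 58*148 = 8584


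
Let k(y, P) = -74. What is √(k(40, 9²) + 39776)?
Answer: √39702 ≈ 199.25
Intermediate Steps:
√(k(40, 9²) + 39776) = √(-74 + 39776) = √39702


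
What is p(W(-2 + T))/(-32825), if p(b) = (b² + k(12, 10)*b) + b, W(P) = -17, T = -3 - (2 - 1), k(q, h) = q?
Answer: -68/32825 ≈ -0.0020716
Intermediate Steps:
T = -4 (T = -3 - 1*1 = -3 - 1 = -4)
p(b) = b² + 13*b (p(b) = (b² + 12*b) + b = b² + 13*b)
p(W(-2 + T))/(-32825) = -17*(13 - 17)/(-32825) = -17*(-4)*(-1/32825) = 68*(-1/32825) = -68/32825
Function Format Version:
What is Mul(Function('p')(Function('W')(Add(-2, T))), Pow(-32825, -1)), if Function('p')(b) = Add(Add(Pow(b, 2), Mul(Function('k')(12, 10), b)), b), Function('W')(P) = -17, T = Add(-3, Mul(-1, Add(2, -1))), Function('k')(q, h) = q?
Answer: Rational(-68, 32825) ≈ -0.0020716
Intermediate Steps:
T = -4 (T = Add(-3, Mul(-1, 1)) = Add(-3, -1) = -4)
Function('p')(b) = Add(Pow(b, 2), Mul(13, b)) (Function('p')(b) = Add(Add(Pow(b, 2), Mul(12, b)), b) = Add(Pow(b, 2), Mul(13, b)))
Mul(Function('p')(Function('W')(Add(-2, T))), Pow(-32825, -1)) = Mul(Mul(-17, Add(13, -17)), Pow(-32825, -1)) = Mul(Mul(-17, -4), Rational(-1, 32825)) = Mul(68, Rational(-1, 32825)) = Rational(-68, 32825)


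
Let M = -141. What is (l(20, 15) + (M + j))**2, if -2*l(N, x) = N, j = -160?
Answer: 96721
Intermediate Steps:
l(N, x) = -N/2
(l(20, 15) + (M + j))**2 = (-1/2*20 + (-141 - 160))**2 = (-10 - 301)**2 = (-311)**2 = 96721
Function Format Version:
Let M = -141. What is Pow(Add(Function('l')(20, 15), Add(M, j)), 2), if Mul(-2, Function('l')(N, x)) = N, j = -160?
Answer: 96721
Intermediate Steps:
Function('l')(N, x) = Mul(Rational(-1, 2), N)
Pow(Add(Function('l')(20, 15), Add(M, j)), 2) = Pow(Add(Mul(Rational(-1, 2), 20), Add(-141, -160)), 2) = Pow(Add(-10, -301), 2) = Pow(-311, 2) = 96721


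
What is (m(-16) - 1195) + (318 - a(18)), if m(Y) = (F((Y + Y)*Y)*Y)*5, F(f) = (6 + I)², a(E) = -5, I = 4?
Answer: -8872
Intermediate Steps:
F(f) = 100 (F(f) = (6 + 4)² = 10² = 100)
m(Y) = 500*Y (m(Y) = (100*Y)*5 = 500*Y)
(m(-16) - 1195) + (318 - a(18)) = (500*(-16) - 1195) + (318 - 1*(-5)) = (-8000 - 1195) + (318 + 5) = -9195 + 323 = -8872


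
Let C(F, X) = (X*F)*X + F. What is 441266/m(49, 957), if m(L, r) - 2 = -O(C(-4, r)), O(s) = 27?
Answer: -441266/25 ≈ -17651.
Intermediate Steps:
C(F, X) = F + F*X² (C(F, X) = (F*X)*X + F = F*X² + F = F + F*X²)
m(L, r) = -25 (m(L, r) = 2 - 1*27 = 2 - 27 = -25)
441266/m(49, 957) = 441266/(-25) = 441266*(-1/25) = -441266/25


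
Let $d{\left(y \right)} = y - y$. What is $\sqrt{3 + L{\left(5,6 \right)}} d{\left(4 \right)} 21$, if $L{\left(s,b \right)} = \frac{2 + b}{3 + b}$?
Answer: $0$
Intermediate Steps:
$L{\left(s,b \right)} = \frac{2 + b}{3 + b}$
$d{\left(y \right)} = 0$
$\sqrt{3 + L{\left(5,6 \right)}} d{\left(4 \right)} 21 = \sqrt{3 + \frac{2 + 6}{3 + 6}} \cdot 0 \cdot 21 = \sqrt{3 + \frac{1}{9} \cdot 8} \cdot 0 \cdot 21 = \sqrt{3 + \frac{8}{9}} \cdot 0 \cdot 21 = \sqrt{\frac{35}{9}} \cdot 0 \cdot 21 = \frac{\sqrt{35}}{3} \cdot 0 \cdot 21 = 0 \cdot 21 = 0$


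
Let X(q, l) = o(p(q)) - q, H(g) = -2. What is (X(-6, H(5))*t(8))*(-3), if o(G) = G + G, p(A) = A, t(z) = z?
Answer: 144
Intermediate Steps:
o(G) = 2*G
X(q, l) = q (X(q, l) = 2*q - q = q)
(X(-6, H(5))*t(8))*(-3) = -6*8*(-3) = -48*(-3) = 144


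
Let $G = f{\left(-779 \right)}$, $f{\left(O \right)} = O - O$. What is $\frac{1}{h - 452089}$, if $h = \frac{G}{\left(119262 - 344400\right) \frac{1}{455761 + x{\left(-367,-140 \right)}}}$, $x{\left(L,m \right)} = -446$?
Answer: $- \frac{1}{452089} \approx -2.212 \cdot 10^{-6}$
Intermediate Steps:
$f{\left(O \right)} = 0$
$G = 0$
$h = 0$ ($h = \frac{0}{\left(119262 - 344400\right) \frac{1}{455761 - 446}} = \frac{0}{\left(-225138\right) \frac{1}{455315}} = \frac{0}{- \frac{225138}{455315}} = 0 \left(- \frac{455315}{225138}\right) = 0$)
$\frac{1}{h - 452089} = \frac{1}{0 - 452089} = \frac{1}{-452089} = - \frac{1}{452089}$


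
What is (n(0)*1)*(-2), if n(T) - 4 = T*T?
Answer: -8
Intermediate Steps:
n(T) = 4 + T**2 (n(T) = 4 + T*T = 4 + T**2)
(n(0)*1)*(-2) = ((4 + 0**2)*1)*(-2) = ((4 + 0)*1)*(-2) = (4*1)*(-2) = 4*(-2) = -8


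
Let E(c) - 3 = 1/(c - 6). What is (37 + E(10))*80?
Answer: 3220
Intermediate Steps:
E(c) = 3 + 1/(-6 + c) (E(c) = 3 + 1/(c - 6) = 3 + 1/(-6 + c))
(37 + E(10))*80 = (37 + (-17 + 3*10)/(-6 + 10))*80 = (37 + (-17 + 30)/4)*80 = (37 + (1/4)*13)*80 = (37 + 13/4)*80 = (161/4)*80 = 3220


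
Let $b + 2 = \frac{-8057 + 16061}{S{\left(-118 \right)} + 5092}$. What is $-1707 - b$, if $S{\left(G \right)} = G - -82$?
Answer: $- \frac{2157121}{1264} \approx -1706.6$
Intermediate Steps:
$S{\left(G \right)} = 82 + G$ ($S{\left(G \right)} = G + 82 = 82 + G$)
$b = - \frac{527}{1264}$ ($b = -2 + \frac{-8057 + 16061}{\left(82 - 118\right) + 5092} = -2 + \frac{8004}{-36 + 5092} = -2 + \frac{8004}{5056} = -2 + 8004 \cdot \frac{1}{5056} = -2 + \frac{2001}{1264} = - \frac{527}{1264} \approx -0.41693$)
$-1707 - b = -1707 - - \frac{527}{1264} = -1707 + \frac{527}{1264} = - \frac{2157121}{1264}$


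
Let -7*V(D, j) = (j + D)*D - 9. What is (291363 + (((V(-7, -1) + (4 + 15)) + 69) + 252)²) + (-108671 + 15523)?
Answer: 15155424/49 ≈ 3.0929e+5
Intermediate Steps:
V(D, j) = 9/7 - D*(D + j)/7 (V(D, j) = -((j + D)*D - 9)/7 = -((D + j)*D - 9)/7 = -(D*(D + j) - 9)/7 = -(-9 + D*(D + j))/7 = 9/7 - D*(D + j)/7)
(291363 + (((V(-7, -1) + (4 + 15)) + 69) + 252)²) + (-108671 + 15523) = (291363 + ((((9/7 - ⅐*(-7)² - ⅐*(-7)*(-1)) + (4 + 15)) + 69) + 252)²) + (-108671 + 15523) = (291363 + ((((9/7 - ⅐*49 - 1) + 19) + 69) + 252)²) - 93148 = (291363 + ((((9/7 - 7 - 1) + 19) + 69) + 252)²) - 93148 = (291363 + (((-47/7 + 19) + 69) + 252)²) - 93148 = (291363 + ((86/7 + 69) + 252)²) - 93148 = (291363 + (569/7 + 252)²) - 93148 = (291363 + (2333/7)²) - 93148 = (291363 + 5442889/49) - 93148 = 19719676/49 - 93148 = 15155424/49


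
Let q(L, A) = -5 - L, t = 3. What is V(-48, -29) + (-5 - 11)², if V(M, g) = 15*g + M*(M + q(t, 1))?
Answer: 2509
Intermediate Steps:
V(M, g) = 15*g + M*(-8 + M) (V(M, g) = 15*g + M*(M + (-5 - 1*3)) = 15*g + M*(M + (-5 - 3)) = 15*g + M*(M - 8) = 15*g + M*(-8 + M))
V(-48, -29) + (-5 - 11)² = ((-48)² - 8*(-48) + 15*(-29)) + (-5 - 11)² = (2304 + 384 - 435) + (-16)² = 2253 + 256 = 2509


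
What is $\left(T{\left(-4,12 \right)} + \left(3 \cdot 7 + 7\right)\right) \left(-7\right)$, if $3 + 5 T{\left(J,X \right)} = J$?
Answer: $- \frac{931}{5} \approx -186.2$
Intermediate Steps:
$T{\left(J,X \right)} = - \frac{3}{5} + \frac{J}{5}$
$\left(T{\left(-4,12 \right)} + \left(3 \cdot 7 + 7\right)\right) \left(-7\right) = \left(\left(- \frac{3}{5} + \frac{1}{5} \left(-4\right)\right) + \left(3 \cdot 7 + 7\right)\right) \left(-7\right) = \left(\left(- \frac{3}{5} - \frac{4}{5}\right) + \left(21 + 7\right)\right) \left(-7\right) = \left(- \frac{7}{5} + 28\right) \left(-7\right) = \frac{133}{5} \left(-7\right) = - \frac{931}{5}$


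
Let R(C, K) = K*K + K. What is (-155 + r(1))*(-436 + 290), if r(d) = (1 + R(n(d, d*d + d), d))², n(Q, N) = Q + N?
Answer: 21316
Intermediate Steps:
n(Q, N) = N + Q
R(C, K) = K + K² (R(C, K) = K² + K = K + K²)
r(d) = (1 + d*(1 + d))²
(-155 + r(1))*(-436 + 290) = (-155 + (1 + 1*(1 + 1))²)*(-436 + 290) = (-155 + (1 + 1*2)²)*(-146) = (-155 + (1 + 2)²)*(-146) = (-155 + 3²)*(-146) = (-155 + 9)*(-146) = -146*(-146) = 21316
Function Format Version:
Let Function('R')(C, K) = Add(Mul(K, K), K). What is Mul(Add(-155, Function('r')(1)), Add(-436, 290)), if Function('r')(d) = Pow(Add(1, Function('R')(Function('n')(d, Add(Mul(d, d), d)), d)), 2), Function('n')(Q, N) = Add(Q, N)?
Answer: 21316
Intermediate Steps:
Function('n')(Q, N) = Add(N, Q)
Function('R')(C, K) = Add(K, Pow(K, 2)) (Function('R')(C, K) = Add(Pow(K, 2), K) = Add(K, Pow(K, 2)))
Function('r')(d) = Pow(Add(1, Mul(d, Add(1, d))), 2)
Mul(Add(-155, Function('r')(1)), Add(-436, 290)) = Mul(Add(-155, Pow(Add(1, Mul(1, Add(1, 1))), 2)), Add(-436, 290)) = Mul(Add(-155, Pow(Add(1, Mul(1, 2)), 2)), -146) = Mul(Add(-155, Pow(Add(1, 2), 2)), -146) = Mul(Add(-155, Pow(3, 2)), -146) = Mul(Add(-155, 9), -146) = Mul(-146, -146) = 21316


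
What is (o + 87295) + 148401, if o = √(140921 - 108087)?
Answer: 235696 + √32834 ≈ 2.3588e+5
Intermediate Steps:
o = √32834 ≈ 181.20
(o + 87295) + 148401 = (√32834 + 87295) + 148401 = (87295 + √32834) + 148401 = 235696 + √32834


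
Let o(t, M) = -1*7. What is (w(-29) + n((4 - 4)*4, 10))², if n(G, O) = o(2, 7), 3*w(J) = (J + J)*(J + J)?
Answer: 11175649/9 ≈ 1.2417e+6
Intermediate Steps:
w(J) = 4*J²/3 (w(J) = ((J + J)*(J + J))/3 = ((2*J)*(2*J))/3 = (4*J²)/3 = 4*J²/3)
o(t, M) = -7
n(G, O) = -7
(w(-29) + n((4 - 4)*4, 10))² = ((4/3)*(-29)² - 7)² = ((4/3)*841 - 7)² = (3364/3 - 7)² = (3343/3)² = 11175649/9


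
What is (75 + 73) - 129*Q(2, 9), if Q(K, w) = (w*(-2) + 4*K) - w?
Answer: 2599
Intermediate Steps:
Q(K, w) = -3*w + 4*K (Q(K, w) = (-2*w + 4*K) - w = -3*w + 4*K)
(75 + 73) - 129*Q(2, 9) = (75 + 73) - 129*(-3*9 + 4*2) = 148 - 129*(-27 + 8) = 148 - 129*(-19) = 148 + 2451 = 2599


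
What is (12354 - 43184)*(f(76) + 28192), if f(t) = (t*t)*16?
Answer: -3718344640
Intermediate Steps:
f(t) = 16*t² (f(t) = t²*16 = 16*t²)
(12354 - 43184)*(f(76) + 28192) = (12354 - 43184)*(16*76² + 28192) = -30830*(16*5776 + 28192) = -30830*(92416 + 28192) = -30830*120608 = -3718344640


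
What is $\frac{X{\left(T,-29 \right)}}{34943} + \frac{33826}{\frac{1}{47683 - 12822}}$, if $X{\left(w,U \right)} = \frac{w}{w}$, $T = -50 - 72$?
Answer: $\frac{41205071643399}{34943} \approx 1.1792 \cdot 10^{9}$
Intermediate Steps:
$T = -122$
$X{\left(w,U \right)} = 1$
$\frac{X{\left(T,-29 \right)}}{34943} + \frac{33826}{\frac{1}{47683 - 12822}} = 1 \cdot \frac{1}{34943} + \frac{33826}{\frac{1}{47683 - 12822}} = 1 \cdot \frac{1}{34943} + \frac{33826}{\frac{1}{34861}} = \frac{1}{34943} + 33826 \frac{1}{\frac{1}{34861}} = \frac{1}{34943} + 33826 \cdot 34861 = \frac{1}{34943} + 1179208186 = \frac{41205071643399}{34943}$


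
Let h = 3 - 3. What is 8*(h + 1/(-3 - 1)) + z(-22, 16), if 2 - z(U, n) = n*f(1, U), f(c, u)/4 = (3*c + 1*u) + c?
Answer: 1152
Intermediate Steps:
h = 0
f(c, u) = 4*u + 16*c (f(c, u) = 4*((3*c + 1*u) + c) = 4*((3*c + u) + c) = 4*((u + 3*c) + c) = 4*(u + 4*c) = 4*u + 16*c)
z(U, n) = 2 - n*(16 + 4*U) (z(U, n) = 2 - n*(4*U + 16*1) = 2 - n*(4*U + 16) = 2 - n*(16 + 4*U))
8*(h + 1/(-3 - 1)) + z(-22, 16) = 8*(0 + 1/(-3 - 1)) + (2 - 4*16*(4 - 22)) = 8*(0 + 1/(-4)) + (2 - 4*16*(-18)) = 8*(0 - ¼) + (2 + 1152) = 8*(-¼) + 1154 = -2 + 1154 = 1152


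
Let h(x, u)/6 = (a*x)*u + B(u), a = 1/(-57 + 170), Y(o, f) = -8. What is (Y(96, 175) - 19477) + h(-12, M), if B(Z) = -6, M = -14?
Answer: -2204865/113 ≈ -19512.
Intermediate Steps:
a = 1/113 ≈ 0.0088496
h(x, u) = -36 + 6*u*x/113 (h(x, u) = 6*((x/113)*u - 6) = 6*(u*x/113 - 6) = 6*(-6 + u*x/113) = -36 + 6*u*x/113)
(Y(96, 175) - 19477) + h(-12, M) = (-8 - 19477) + (-36 + (6/113)*(-14)*(-12)) = -19485 + (-36 + 1008/113) = -19485 - 3060/113 = -2204865/113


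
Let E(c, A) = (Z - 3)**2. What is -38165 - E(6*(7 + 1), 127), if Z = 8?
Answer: -38190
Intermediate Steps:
E(c, A) = 25 (E(c, A) = (8 - 3)**2 = 5**2 = 25)
-38165 - E(6*(7 + 1), 127) = -38165 - 1*25 = -38165 - 25 = -38190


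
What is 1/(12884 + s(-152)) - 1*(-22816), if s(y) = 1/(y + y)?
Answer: 89364226064/3916735 ≈ 22816.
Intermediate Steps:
s(y) = 1/(2*y)
1/(12884 + s(-152)) - 1*(-22816) = 1/(12884 + (1/2)/(-152)) - 1*(-22816) = 1/(12884 + (1/2)*(-1/152)) + 22816 = 1/(12884 - 1/304) + 22816 = 1/(3916735/304) + 22816 = 304/3916735 + 22816 = 89364226064/3916735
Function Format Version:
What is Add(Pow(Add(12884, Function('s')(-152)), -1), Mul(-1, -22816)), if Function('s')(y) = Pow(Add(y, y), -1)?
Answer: Rational(89364226064, 3916735) ≈ 22816.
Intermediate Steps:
Function('s')(y) = Mul(Rational(1, 2), Pow(y, -1)) (Function('s')(y) = Pow(Mul(2, y), -1) = Mul(Rational(1, 2), Pow(y, -1)))
Add(Pow(Add(12884, Function('s')(-152)), -1), Mul(-1, -22816)) = Add(Pow(Add(12884, Mul(Rational(1, 2), Pow(-152, -1))), -1), Mul(-1, -22816)) = Add(Pow(Add(12884, Mul(Rational(1, 2), Rational(-1, 152))), -1), 22816) = Add(Pow(Add(12884, Rational(-1, 304)), -1), 22816) = Add(Pow(Rational(3916735, 304), -1), 22816) = Add(Rational(304, 3916735), 22816) = Rational(89364226064, 3916735)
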